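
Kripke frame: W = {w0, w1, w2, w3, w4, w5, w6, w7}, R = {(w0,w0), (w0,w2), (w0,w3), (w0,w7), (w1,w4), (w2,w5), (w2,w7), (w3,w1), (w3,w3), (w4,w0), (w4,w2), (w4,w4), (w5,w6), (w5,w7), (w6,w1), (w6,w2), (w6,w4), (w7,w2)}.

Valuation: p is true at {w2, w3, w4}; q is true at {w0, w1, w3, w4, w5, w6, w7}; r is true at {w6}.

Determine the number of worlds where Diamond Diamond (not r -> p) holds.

w0: successors {w0, w2, w3, w7}; Diamond (not r -> p) there: w0:T, w2:F, w3:T, w7:T. ✓
w1: successors {w4}; Diamond (not r -> p) there: w4:T. ✓
w2: successors {w5, w7}; Diamond (not r -> p) there: w5:T, w7:T. ✓
w3: successors {w1, w3}; Diamond (not r -> p) there: w1:T, w3:T. ✓
w4: successors {w0, w2, w4}; Diamond (not r -> p) there: w0:T, w2:F, w4:T. ✓
w5: successors {w6, w7}; Diamond (not r -> p) there: w6:T, w7:T. ✓
w6: successors {w1, w2, w4}; Diamond (not r -> p) there: w1:T, w2:F, w4:T. ✓
w7: successors {w2}; Diamond (not r -> p) there: w2:F. ✗
Satisfying worlds: {w0, w1, w2, w3, w4, w5, w6}.

7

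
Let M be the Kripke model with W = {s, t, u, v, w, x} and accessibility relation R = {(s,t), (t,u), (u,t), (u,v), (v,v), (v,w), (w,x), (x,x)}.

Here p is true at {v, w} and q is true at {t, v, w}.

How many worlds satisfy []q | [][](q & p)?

3

s: []q is T, [][](q & p) is F. ✓
t: []q is F, [][](q & p) is F. ✗
u: []q is T, [][](q & p) is F. ✓
v: []q is T, [][](q & p) is F. ✓
w: []q is F, [][](q & p) is F. ✗
x: []q is F, [][](q & p) is F. ✗
Satisfying worlds: {s, u, v}.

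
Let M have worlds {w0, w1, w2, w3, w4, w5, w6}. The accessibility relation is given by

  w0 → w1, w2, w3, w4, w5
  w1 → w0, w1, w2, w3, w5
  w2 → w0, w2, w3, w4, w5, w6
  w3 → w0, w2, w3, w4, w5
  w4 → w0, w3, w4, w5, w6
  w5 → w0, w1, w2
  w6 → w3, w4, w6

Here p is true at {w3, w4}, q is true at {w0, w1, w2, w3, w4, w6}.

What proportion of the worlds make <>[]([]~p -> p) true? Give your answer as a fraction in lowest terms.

6/7

w0: successors {w1, w2, w3, w4, w5}; []([]~p -> p) there: w1:F, w2:F, w3:F, w4:F, w5:T. ✓
w1: successors {w0, w1, w2, w3, w5}; []([]~p -> p) there: w0:F, w1:F, w2:F, w3:F, w5:T. ✓
w2: successors {w0, w2, w3, w4, w5, w6}; []([]~p -> p) there: w0:F, w2:F, w3:F, w4:F, w5:T, w6:T. ✓
w3: successors {w0, w2, w3, w4, w5}; []([]~p -> p) there: w0:F, w2:F, w3:F, w4:F, w5:T. ✓
w4: successors {w0, w3, w4, w5, w6}; []([]~p -> p) there: w0:F, w3:F, w4:F, w5:T, w6:T. ✓
w5: successors {w0, w1, w2}; []([]~p -> p) there: w0:F, w1:F, w2:F. ✗
w6: successors {w3, w4, w6}; []([]~p -> p) there: w3:F, w4:F, w6:T. ✓
That's 6 of 7 worlds, so 6/7.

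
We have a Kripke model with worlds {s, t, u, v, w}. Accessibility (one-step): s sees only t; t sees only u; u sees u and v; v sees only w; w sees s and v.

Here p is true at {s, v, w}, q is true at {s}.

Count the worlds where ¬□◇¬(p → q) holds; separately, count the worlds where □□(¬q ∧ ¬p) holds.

2 and 1

For ¬□◇¬(p → q):
s: □◇¬(p → q) is F. ✓
t: □◇¬(p → q) is T. ✗
u: □◇¬(p → q) is T. ✗
v: □◇¬(p → q) is T. ✗
w: □◇¬(p → q) is F. ✓
— 2 worlds.
For □□(¬q ∧ ¬p):
s: successors {t}; □(¬q ∧ ¬p) there: t:T. ✓
t: successors {u}; □(¬q ∧ ¬p) there: u:F. ✗
u: successors {u, v}; □(¬q ∧ ¬p) there: u:F, v:F. ✗
v: successors {w}; □(¬q ∧ ¬p) there: w:F. ✗
w: successors {s, v}; □(¬q ∧ ¬p) there: s:T, v:F. ✗
— 1 world.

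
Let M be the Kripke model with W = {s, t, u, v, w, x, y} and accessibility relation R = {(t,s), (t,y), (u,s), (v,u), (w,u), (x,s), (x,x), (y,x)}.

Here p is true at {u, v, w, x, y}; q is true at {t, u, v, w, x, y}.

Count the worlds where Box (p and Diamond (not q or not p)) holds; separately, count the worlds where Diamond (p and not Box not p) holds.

For Box (p and Diamond (not q or not p)):
s: no successors, so Box (p and Diamond (not q or not p)) holds vacuously. ✓
t: successors {s, y}; p and Diamond (not q or not p) there: s:F, y:F. ✗
u: successors {s}; p and Diamond (not q or not p) there: s:F. ✗
v: successors {u}; p and Diamond (not q or not p) there: u:T. ✓
w: successors {u}; p and Diamond (not q or not p) there: u:T. ✓
x: successors {s, x}; p and Diamond (not q or not p) there: s:F, x:T. ✗
y: successors {x}; p and Diamond (not q or not p) there: x:T. ✓
— 4 worlds.
For Diamond (p and not Box not p):
s: no successors, so Diamond (p and not Box not p) fails. ✗
t: successors {s, y}; p and not Box not p there: s:F, y:T. ✓
u: successors {s}; p and not Box not p there: s:F. ✗
v: successors {u}; p and not Box not p there: u:F. ✗
w: successors {u}; p and not Box not p there: u:F. ✗
x: successors {s, x}; p and not Box not p there: s:F, x:T. ✓
y: successors {x}; p and not Box not p there: x:T. ✓
— 3 worlds.

4 and 3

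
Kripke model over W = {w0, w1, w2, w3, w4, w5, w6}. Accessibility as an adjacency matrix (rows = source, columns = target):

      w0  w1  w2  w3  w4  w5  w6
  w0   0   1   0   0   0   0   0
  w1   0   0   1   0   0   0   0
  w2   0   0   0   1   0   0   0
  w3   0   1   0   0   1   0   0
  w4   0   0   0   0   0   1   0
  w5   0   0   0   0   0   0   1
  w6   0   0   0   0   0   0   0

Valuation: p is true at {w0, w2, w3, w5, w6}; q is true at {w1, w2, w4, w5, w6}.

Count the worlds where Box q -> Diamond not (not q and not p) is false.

1

w0: Box q is T, Diamond not (not q and not p) is T. ✓
w1: Box q is T, Diamond not (not q and not p) is T. ✓
w2: Box q is F, Diamond not (not q and not p) is T. ✓
w3: Box q is T, Diamond not (not q and not p) is T. ✓
w4: Box q is T, Diamond not (not q and not p) is T. ✓
w5: Box q is T, Diamond not (not q and not p) is T. ✓
w6: Box q is T, Diamond not (not q and not p) is F. ✗
Satisfying worlds: {w0, w1, w2, w3, w4, w5}.
So Box q -> Diamond not (not q and not p) fails at the other 1 world.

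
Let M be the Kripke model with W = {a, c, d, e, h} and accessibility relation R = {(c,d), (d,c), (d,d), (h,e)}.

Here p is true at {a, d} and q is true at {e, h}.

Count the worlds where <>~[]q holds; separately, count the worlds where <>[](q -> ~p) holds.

2 and 3

For <>~[]q:
a: no successors, so <>~[]q fails. ✗
c: successors {d}; ~[]q there: d:T. ✓
d: successors {c, d}; ~[]q there: c:T, d:T. ✓
e: no successors, so <>~[]q fails. ✗
h: successors {e}; ~[]q there: e:F. ✗
— 2 worlds.
For <>[](q -> ~p):
a: no successors, so <>[](q -> ~p) fails. ✗
c: successors {d}; [](q -> ~p) there: d:T. ✓
d: successors {c, d}; [](q -> ~p) there: c:T, d:T. ✓
e: no successors, so <>[](q -> ~p) fails. ✗
h: successors {e}; [](q -> ~p) there: e:T. ✓
— 3 worlds.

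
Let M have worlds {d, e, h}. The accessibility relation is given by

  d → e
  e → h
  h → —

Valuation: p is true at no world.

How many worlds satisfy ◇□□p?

d: successors {e}; □□p there: e:T. ✓
e: successors {h}; □□p there: h:T. ✓
h: no successors, so ◇□□p fails. ✗
Satisfying worlds: {d, e}.

2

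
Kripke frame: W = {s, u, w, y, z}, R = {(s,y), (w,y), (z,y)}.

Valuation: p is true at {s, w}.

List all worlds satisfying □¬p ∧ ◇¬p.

{s, w, z}

s: □¬p is T, ◇¬p is T. ✓
u: □¬p is T, ◇¬p is F. ✗
w: □¬p is T, ◇¬p is T. ✓
y: □¬p is T, ◇¬p is F. ✗
z: □¬p is T, ◇¬p is T. ✓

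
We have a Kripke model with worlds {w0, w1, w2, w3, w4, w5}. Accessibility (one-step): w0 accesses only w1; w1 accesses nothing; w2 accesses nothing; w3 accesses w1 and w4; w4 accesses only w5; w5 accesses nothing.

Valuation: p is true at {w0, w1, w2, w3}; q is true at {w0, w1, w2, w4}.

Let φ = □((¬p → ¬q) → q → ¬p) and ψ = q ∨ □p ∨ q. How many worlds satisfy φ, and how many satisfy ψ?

4 and 5

For □((¬p → ¬q) → q → ¬p):
w0: successors {w1}; (¬p → ¬q) → q → ¬p there: w1:F. ✗
w1: no successors, so □((¬p → ¬q) → q → ¬p) holds vacuously. ✓
w2: no successors, so □((¬p → ¬q) → q → ¬p) holds vacuously. ✓
w3: successors {w1, w4}; (¬p → ¬q) → q → ¬p there: w1:F, w4:T. ✗
w4: successors {w5}; (¬p → ¬q) → q → ¬p there: w5:T. ✓
w5: no successors, so □((¬p → ¬q) → q → ¬p) holds vacuously. ✓
— 4 worlds.
For q ∨ □p ∨ q:
w0: q ∨ □p is T, q is T. ✓
w1: q ∨ □p is T, q is T. ✓
w2: q ∨ □p is T, q is T. ✓
w3: q ∨ □p is F, q is F. ✗
w4: q ∨ □p is T, q is T. ✓
w5: q ∨ □p is T, q is F. ✓
— 5 worlds.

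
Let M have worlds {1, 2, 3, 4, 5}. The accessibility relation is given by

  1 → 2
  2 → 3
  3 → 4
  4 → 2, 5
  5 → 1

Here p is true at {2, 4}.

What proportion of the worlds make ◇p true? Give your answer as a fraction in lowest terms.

3/5

1: successors {2}; p there: 2:T. ✓
2: successors {3}; p there: 3:F. ✗
3: successors {4}; p there: 4:T. ✓
4: successors {2, 5}; p there: 2:T, 5:F. ✓
5: successors {1}; p there: 1:F. ✗
That's 3 of 5 worlds, so 3/5.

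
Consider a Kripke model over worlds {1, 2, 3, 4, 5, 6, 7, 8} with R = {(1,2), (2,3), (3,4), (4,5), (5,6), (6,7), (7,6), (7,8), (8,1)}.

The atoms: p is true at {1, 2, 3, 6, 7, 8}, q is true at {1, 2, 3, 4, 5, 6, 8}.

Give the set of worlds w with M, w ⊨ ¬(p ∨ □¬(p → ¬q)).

{4}

1: p ∨ □¬(p → ¬q) is T. ✗
2: p ∨ □¬(p → ¬q) is T. ✗
3: p ∨ □¬(p → ¬q) is T. ✗
4: p ∨ □¬(p → ¬q) is F. ✓
5: p ∨ □¬(p → ¬q) is T. ✗
6: p ∨ □¬(p → ¬q) is T. ✗
7: p ∨ □¬(p → ¬q) is T. ✗
8: p ∨ □¬(p → ¬q) is T. ✗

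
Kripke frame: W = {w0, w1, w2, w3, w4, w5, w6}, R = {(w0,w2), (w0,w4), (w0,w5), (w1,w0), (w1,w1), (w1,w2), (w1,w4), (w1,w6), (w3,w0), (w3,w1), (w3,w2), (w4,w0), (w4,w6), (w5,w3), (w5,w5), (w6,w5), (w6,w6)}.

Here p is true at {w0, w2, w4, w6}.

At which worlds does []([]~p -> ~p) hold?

{w2, w4, w5, w6}

w0: successors {w2, w4, w5}; []~p -> ~p there: w2:F, w4:T, w5:T. ✗
w1: successors {w0, w1, w2, w4, w6}; []~p -> ~p there: w0:T, w1:T, w2:F, w4:T, w6:T. ✗
w2: no successors, so []([]~p -> ~p) holds vacuously. ✓
w3: successors {w0, w1, w2}; []~p -> ~p there: w0:T, w1:T, w2:F. ✗
w4: successors {w0, w6}; []~p -> ~p there: w0:T, w6:T. ✓
w5: successors {w3, w5}; []~p -> ~p there: w3:T, w5:T. ✓
w6: successors {w5, w6}; []~p -> ~p there: w5:T, w6:T. ✓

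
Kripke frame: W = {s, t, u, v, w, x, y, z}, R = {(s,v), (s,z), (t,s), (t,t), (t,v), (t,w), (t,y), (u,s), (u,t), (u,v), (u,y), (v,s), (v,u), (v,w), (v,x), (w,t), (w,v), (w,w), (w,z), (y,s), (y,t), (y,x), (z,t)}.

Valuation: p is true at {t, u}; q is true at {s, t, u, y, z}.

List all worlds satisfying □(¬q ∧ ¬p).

s: successors {v, z}; ¬q ∧ ¬p there: v:T, z:F. ✗
t: successors {s, t, v, w, y}; ¬q ∧ ¬p there: s:F, t:F, v:T, w:T, y:F. ✗
u: successors {s, t, v, y}; ¬q ∧ ¬p there: s:F, t:F, v:T, y:F. ✗
v: successors {s, u, w, x}; ¬q ∧ ¬p there: s:F, u:F, w:T, x:T. ✗
w: successors {t, v, w, z}; ¬q ∧ ¬p there: t:F, v:T, w:T, z:F. ✗
x: no successors, so □(¬q ∧ ¬p) holds vacuously. ✓
y: successors {s, t, x}; ¬q ∧ ¬p there: s:F, t:F, x:T. ✗
z: successors {t}; ¬q ∧ ¬p there: t:F. ✗

{x}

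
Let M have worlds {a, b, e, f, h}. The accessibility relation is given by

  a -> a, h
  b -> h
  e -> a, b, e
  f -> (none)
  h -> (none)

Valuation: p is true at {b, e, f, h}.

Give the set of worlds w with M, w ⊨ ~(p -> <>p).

{f, h}

a: p -> <>p is T. ✗
b: p -> <>p is T. ✗
e: p -> <>p is T. ✗
f: p -> <>p is F. ✓
h: p -> <>p is F. ✓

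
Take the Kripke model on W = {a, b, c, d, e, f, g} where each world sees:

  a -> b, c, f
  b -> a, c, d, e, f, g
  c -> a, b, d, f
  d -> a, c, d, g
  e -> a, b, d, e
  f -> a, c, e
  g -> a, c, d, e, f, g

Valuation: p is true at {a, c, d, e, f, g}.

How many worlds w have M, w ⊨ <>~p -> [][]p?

a: <>~p is T, [][]p is F. ✗
b: <>~p is F, [][]p is F. ✓
c: <>~p is T, [][]p is F. ✗
d: <>~p is F, [][]p is F. ✓
e: <>~p is T, [][]p is F. ✗
f: <>~p is F, [][]p is F. ✓
g: <>~p is F, [][]p is F. ✓
Satisfying worlds: {b, d, f, g}.

4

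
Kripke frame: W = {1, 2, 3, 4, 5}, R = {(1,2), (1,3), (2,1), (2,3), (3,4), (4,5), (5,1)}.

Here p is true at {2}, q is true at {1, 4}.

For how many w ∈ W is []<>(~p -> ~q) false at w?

1: successors {2, 3}; <>(~p -> ~q) there: 2:T, 3:F. ✗
2: successors {1, 3}; <>(~p -> ~q) there: 1:T, 3:F. ✗
3: successors {4}; <>(~p -> ~q) there: 4:T. ✓
4: successors {5}; <>(~p -> ~q) there: 5:F. ✗
5: successors {1}; <>(~p -> ~q) there: 1:T. ✓
Satisfying worlds: {3, 5}.
So []<>(~p -> ~q) fails at the other 3 worlds.

3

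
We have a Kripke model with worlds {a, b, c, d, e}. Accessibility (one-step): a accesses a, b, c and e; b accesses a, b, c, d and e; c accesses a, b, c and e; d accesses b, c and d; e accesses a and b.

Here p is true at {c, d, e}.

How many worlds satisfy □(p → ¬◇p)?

a: successors {a, b, c, e}; p → ¬◇p there: a:T, b:T, c:F, e:T. ✗
b: successors {a, b, c, d, e}; p → ¬◇p there: a:T, b:T, c:F, d:F, e:T. ✗
c: successors {a, b, c, e}; p → ¬◇p there: a:T, b:T, c:F, e:T. ✗
d: successors {b, c, d}; p → ¬◇p there: b:T, c:F, d:F. ✗
e: successors {a, b}; p → ¬◇p there: a:T, b:T. ✓
Satisfying worlds: {e}.

1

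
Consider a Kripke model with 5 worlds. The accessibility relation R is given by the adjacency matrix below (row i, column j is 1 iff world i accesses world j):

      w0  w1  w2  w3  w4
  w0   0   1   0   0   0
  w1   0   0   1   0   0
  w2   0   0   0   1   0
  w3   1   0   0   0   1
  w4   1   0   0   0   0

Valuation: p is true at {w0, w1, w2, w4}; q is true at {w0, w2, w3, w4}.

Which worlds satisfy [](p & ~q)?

{w0}

w0: successors {w1}; p & ~q there: w1:T. ✓
w1: successors {w2}; p & ~q there: w2:F. ✗
w2: successors {w3}; p & ~q there: w3:F. ✗
w3: successors {w0, w4}; p & ~q there: w0:F, w4:F. ✗
w4: successors {w0}; p & ~q there: w0:F. ✗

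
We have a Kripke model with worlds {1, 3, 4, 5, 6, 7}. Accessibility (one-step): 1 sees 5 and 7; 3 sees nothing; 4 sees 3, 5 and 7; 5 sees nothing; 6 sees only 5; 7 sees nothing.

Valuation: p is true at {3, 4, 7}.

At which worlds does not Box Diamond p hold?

{1, 4, 6}

1: Box Diamond p is F. ✓
3: Box Diamond p is T. ✗
4: Box Diamond p is F. ✓
5: Box Diamond p is T. ✗
6: Box Diamond p is F. ✓
7: Box Diamond p is T. ✗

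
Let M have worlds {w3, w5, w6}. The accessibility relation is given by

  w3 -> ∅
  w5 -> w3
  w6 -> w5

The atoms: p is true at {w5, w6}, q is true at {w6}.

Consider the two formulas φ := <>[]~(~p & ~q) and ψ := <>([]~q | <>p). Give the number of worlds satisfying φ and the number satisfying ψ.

For <>[]~(~p & ~q):
w3: no successors, so <>[]~(~p & ~q) fails. ✗
w5: successors {w3}; []~(~p & ~q) there: w3:T. ✓
w6: successors {w5}; []~(~p & ~q) there: w5:F. ✗
— 1 world.
For <>([]~q | <>p):
w3: no successors, so <>([]~q | <>p) fails. ✗
w5: successors {w3}; []~q | <>p there: w3:T. ✓
w6: successors {w5}; []~q | <>p there: w5:T. ✓
— 2 worlds.

1 and 2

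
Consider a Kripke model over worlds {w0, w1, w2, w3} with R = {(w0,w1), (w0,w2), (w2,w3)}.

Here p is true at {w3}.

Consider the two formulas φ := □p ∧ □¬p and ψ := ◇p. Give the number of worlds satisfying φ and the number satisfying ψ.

2 and 1

For □p ∧ □¬p:
w0: □p is F, □¬p is T. ✗
w1: □p is T, □¬p is T. ✓
w2: □p is T, □¬p is F. ✗
w3: □p is T, □¬p is T. ✓
— 2 worlds.
For ◇p:
w0: successors {w1, w2}; p there: w1:F, w2:F. ✗
w1: no successors, so ◇p fails. ✗
w2: successors {w3}; p there: w3:T. ✓
w3: no successors, so ◇p fails. ✗
— 1 world.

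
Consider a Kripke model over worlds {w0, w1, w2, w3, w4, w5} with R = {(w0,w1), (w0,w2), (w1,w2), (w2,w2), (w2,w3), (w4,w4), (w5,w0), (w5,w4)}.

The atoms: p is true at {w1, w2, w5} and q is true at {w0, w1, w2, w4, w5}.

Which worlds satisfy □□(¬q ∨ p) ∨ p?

w0: □□(¬q ∨ p) is T, p is F. ✓
w1: □□(¬q ∨ p) is T, p is T. ✓
w2: □□(¬q ∨ p) is T, p is T. ✓
w3: □□(¬q ∨ p) is T, p is F. ✓
w4: □□(¬q ∨ p) is F, p is F. ✗
w5: □□(¬q ∨ p) is F, p is T. ✓

{w0, w1, w2, w3, w5}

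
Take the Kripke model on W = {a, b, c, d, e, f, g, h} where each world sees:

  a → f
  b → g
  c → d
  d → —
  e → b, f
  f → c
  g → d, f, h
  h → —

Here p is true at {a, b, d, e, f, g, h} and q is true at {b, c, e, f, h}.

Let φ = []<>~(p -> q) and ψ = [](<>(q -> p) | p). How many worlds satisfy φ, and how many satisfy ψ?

For []<>~(p -> q):
a: successors {f}; <>~(p -> q) there: f:F. ✗
b: successors {g}; <>~(p -> q) there: g:T. ✓
c: successors {d}; <>~(p -> q) there: d:F. ✗
d: no successors, so []<>~(p -> q) holds vacuously. ✓
e: successors {b, f}; <>~(p -> q) there: b:T, f:F. ✗
f: successors {c}; <>~(p -> q) there: c:T. ✓
g: successors {d, f, h}; <>~(p -> q) there: d:F, f:F, h:F. ✗
h: no successors, so []<>~(p -> q) holds vacuously. ✓
— 4 worlds.
For [](<>(q -> p) | p):
a: successors {f}; <>(q -> p) | p there: f:T. ✓
b: successors {g}; <>(q -> p) | p there: g:T. ✓
c: successors {d}; <>(q -> p) | p there: d:T. ✓
d: no successors, so [](<>(q -> p) | p) holds vacuously. ✓
e: successors {b, f}; <>(q -> p) | p there: b:T, f:T. ✓
f: successors {c}; <>(q -> p) | p there: c:T. ✓
g: successors {d, f, h}; <>(q -> p) | p there: d:T, f:T, h:T. ✓
h: no successors, so [](<>(q -> p) | p) holds vacuously. ✓
— 8 worlds.

4 and 8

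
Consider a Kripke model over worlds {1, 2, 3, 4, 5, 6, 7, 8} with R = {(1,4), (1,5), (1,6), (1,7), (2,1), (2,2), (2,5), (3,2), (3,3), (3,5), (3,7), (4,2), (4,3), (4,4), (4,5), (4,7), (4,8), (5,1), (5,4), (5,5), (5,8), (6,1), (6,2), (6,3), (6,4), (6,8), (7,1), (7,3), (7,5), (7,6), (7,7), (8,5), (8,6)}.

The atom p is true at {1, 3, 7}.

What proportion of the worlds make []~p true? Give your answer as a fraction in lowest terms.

1/8

1: successors {4, 5, 6, 7}; ~p there: 4:T, 5:T, 6:T, 7:F. ✗
2: successors {1, 2, 5}; ~p there: 1:F, 2:T, 5:T. ✗
3: successors {2, 3, 5, 7}; ~p there: 2:T, 3:F, 5:T, 7:F. ✗
4: successors {2, 3, 4, 5, 7, 8}; ~p there: 2:T, 3:F, 4:T, 5:T, 7:F, 8:T. ✗
5: successors {1, 4, 5, 8}; ~p there: 1:F, 4:T, 5:T, 8:T. ✗
6: successors {1, 2, 3, 4, 8}; ~p there: 1:F, 2:T, 3:F, 4:T, 8:T. ✗
7: successors {1, 3, 5, 6, 7}; ~p there: 1:F, 3:F, 5:T, 6:T, 7:F. ✗
8: successors {5, 6}; ~p there: 5:T, 6:T. ✓
That's 1 of 8 worlds, so 1/8.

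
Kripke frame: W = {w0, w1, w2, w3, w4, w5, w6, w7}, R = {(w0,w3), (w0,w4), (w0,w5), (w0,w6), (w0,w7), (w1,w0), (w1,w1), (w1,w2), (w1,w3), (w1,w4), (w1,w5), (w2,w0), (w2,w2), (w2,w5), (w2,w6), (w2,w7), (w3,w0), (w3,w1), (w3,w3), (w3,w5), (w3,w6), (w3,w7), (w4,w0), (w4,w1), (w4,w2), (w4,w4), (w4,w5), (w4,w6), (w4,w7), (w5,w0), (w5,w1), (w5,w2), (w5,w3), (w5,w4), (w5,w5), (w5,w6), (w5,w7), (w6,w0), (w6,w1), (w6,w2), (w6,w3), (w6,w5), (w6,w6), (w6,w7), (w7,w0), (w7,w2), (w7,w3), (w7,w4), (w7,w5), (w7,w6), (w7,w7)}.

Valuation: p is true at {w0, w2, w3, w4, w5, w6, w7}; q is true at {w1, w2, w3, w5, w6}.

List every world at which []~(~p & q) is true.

{w0, w2, w7}

w0: successors {w3, w4, w5, w6, w7}; ~(~p & q) there: w3:T, w4:T, w5:T, w6:T, w7:T. ✓
w1: successors {w0, w1, w2, w3, w4, w5}; ~(~p & q) there: w0:T, w1:F, w2:T, w3:T, w4:T, w5:T. ✗
w2: successors {w0, w2, w5, w6, w7}; ~(~p & q) there: w0:T, w2:T, w5:T, w6:T, w7:T. ✓
w3: successors {w0, w1, w3, w5, w6, w7}; ~(~p & q) there: w0:T, w1:F, w3:T, w5:T, w6:T, w7:T. ✗
w4: successors {w0, w1, w2, w4, w5, w6, w7}; ~(~p & q) there: w0:T, w1:F, w2:T, w4:T, w5:T, w6:T, w7:T. ✗
w5: successors {w0, w1, w2, w3, w4, w5, w6, w7}; ~(~p & q) there: w0:T, w1:F, w2:T, w3:T, w4:T, w5:T, w6:T, w7:T. ✗
w6: successors {w0, w1, w2, w3, w5, w6, w7}; ~(~p & q) there: w0:T, w1:F, w2:T, w3:T, w5:T, w6:T, w7:T. ✗
w7: successors {w0, w2, w3, w4, w5, w6, w7}; ~(~p & q) there: w0:T, w2:T, w3:T, w4:T, w5:T, w6:T, w7:T. ✓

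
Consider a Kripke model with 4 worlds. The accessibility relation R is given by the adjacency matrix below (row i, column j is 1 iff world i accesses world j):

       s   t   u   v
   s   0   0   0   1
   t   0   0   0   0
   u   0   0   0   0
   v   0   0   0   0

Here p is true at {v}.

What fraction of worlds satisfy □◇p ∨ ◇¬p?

s: □◇p is F, ◇¬p is F. ✗
t: □◇p is T, ◇¬p is F. ✓
u: □◇p is T, ◇¬p is F. ✓
v: □◇p is T, ◇¬p is F. ✓
That's 3 of 4 worlds, so 3/4.

3/4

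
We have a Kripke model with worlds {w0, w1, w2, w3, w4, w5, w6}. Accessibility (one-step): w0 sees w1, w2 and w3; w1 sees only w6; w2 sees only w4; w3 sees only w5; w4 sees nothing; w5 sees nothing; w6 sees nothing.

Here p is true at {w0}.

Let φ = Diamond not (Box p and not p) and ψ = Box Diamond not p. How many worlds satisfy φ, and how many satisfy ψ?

1 and 4

For Diamond not (Box p and not p):
w0: successors {w1, w2, w3}; not (Box p and not p) there: w1:T, w2:T, w3:T. ✓
w1: successors {w6}; not (Box p and not p) there: w6:F. ✗
w2: successors {w4}; not (Box p and not p) there: w4:F. ✗
w3: successors {w5}; not (Box p and not p) there: w5:F. ✗
w4: no successors, so Diamond not (Box p and not p) fails. ✗
w5: no successors, so Diamond not (Box p and not p) fails. ✗
w6: no successors, so Diamond not (Box p and not p) fails. ✗
— 1 world.
For Box Diamond not p:
w0: successors {w1, w2, w3}; Diamond not p there: w1:T, w2:T, w3:T. ✓
w1: successors {w6}; Diamond not p there: w6:F. ✗
w2: successors {w4}; Diamond not p there: w4:F. ✗
w3: successors {w5}; Diamond not p there: w5:F. ✗
w4: no successors, so Box Diamond not p holds vacuously. ✓
w5: no successors, so Box Diamond not p holds vacuously. ✓
w6: no successors, so Box Diamond not p holds vacuously. ✓
— 4 worlds.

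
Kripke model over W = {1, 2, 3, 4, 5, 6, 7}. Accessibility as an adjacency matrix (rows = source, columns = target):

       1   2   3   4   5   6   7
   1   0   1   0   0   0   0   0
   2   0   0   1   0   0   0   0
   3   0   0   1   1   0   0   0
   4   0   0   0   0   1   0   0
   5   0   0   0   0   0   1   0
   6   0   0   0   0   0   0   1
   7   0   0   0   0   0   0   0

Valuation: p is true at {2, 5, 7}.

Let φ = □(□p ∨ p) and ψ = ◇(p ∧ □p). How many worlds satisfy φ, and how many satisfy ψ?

5 and 1

For □(□p ∨ p):
1: successors {2}; □p ∨ p there: 2:T. ✓
2: successors {3}; □p ∨ p there: 3:F. ✗
3: successors {3, 4}; □p ∨ p there: 3:F, 4:T. ✗
4: successors {5}; □p ∨ p there: 5:T. ✓
5: successors {6}; □p ∨ p there: 6:T. ✓
6: successors {7}; □p ∨ p there: 7:T. ✓
7: no successors, so □(□p ∨ p) holds vacuously. ✓
— 5 worlds.
For ◇(p ∧ □p):
1: successors {2}; p ∧ □p there: 2:F. ✗
2: successors {3}; p ∧ □p there: 3:F. ✗
3: successors {3, 4}; p ∧ □p there: 3:F, 4:F. ✗
4: successors {5}; p ∧ □p there: 5:F. ✗
5: successors {6}; p ∧ □p there: 6:F. ✗
6: successors {7}; p ∧ □p there: 7:T. ✓
7: no successors, so ◇(p ∧ □p) fails. ✗
— 1 world.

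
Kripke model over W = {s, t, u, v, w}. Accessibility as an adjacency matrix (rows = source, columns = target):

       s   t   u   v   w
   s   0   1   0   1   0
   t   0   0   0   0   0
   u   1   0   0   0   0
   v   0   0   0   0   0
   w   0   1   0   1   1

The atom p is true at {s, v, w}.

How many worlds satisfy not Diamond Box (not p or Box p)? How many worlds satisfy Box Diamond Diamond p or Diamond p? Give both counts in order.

For not Diamond Box (not p or Box p):
s: Diamond Box (not p or Box p) is T. ✗
t: Diamond Box (not p or Box p) is F. ✓
u: Diamond Box (not p or Box p) is T. ✗
v: Diamond Box (not p or Box p) is F. ✓
w: Diamond Box (not p or Box p) is T. ✗
— 2 worlds.
For Box Diamond Diamond p or Diamond p:
s: Box Diamond Diamond p is F, Diamond p is T. ✓
t: Box Diamond Diamond p is T, Diamond p is F. ✓
u: Box Diamond Diamond p is F, Diamond p is T. ✓
v: Box Diamond Diamond p is T, Diamond p is F. ✓
w: Box Diamond Diamond p is F, Diamond p is T. ✓
— 5 worlds.

2 and 5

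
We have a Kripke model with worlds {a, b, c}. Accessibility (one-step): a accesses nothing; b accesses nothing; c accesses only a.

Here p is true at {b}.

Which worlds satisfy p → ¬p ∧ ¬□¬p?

a: p is F, ¬p ∧ ¬□¬p is F. ✓
b: p is T, ¬p ∧ ¬□¬p is F. ✗
c: p is F, ¬p ∧ ¬□¬p is F. ✓

{a, c}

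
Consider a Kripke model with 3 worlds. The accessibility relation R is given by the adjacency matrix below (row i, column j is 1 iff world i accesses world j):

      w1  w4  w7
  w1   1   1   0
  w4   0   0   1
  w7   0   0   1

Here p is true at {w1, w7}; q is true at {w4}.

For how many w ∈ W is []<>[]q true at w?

0

w1: successors {w1, w4}; <>[]q there: w1:F, w4:F. ✗
w4: successors {w7}; <>[]q there: w7:F. ✗
w7: successors {w7}; <>[]q there: w7:F. ✗
Satisfying worlds: ∅.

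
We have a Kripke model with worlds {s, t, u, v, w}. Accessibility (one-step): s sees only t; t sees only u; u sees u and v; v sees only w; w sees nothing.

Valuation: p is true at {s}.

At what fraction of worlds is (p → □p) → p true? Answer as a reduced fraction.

1/5

s: p → □p is F, p is T. ✓
t: p → □p is T, p is F. ✗
u: p → □p is T, p is F. ✗
v: p → □p is T, p is F. ✗
w: p → □p is T, p is F. ✗
That's 1 of 5 worlds, so 1/5.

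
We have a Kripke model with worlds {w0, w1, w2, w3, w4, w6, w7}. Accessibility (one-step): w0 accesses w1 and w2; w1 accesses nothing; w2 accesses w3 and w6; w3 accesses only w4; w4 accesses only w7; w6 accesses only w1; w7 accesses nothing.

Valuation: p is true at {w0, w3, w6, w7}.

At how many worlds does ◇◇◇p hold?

w0: successors {w1, w2}; ◇◇p there: w1:F, w2:F. ✗
w1: no successors, so ◇◇◇p fails. ✗
w2: successors {w3, w6}; ◇◇p there: w3:T, w6:F. ✓
w3: successors {w4}; ◇◇p there: w4:F. ✗
w4: successors {w7}; ◇◇p there: w7:F. ✗
w6: successors {w1}; ◇◇p there: w1:F. ✗
w7: no successors, so ◇◇◇p fails. ✗
Satisfying worlds: {w2}.

1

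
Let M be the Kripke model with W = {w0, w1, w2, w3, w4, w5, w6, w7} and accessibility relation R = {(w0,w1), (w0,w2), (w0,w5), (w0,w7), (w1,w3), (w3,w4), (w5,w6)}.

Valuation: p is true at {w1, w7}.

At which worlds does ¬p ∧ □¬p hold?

{w2, w3, w4, w5, w6}

w0: ¬p is T, □¬p is F. ✗
w1: ¬p is F, □¬p is T. ✗
w2: ¬p is T, □¬p is T. ✓
w3: ¬p is T, □¬p is T. ✓
w4: ¬p is T, □¬p is T. ✓
w5: ¬p is T, □¬p is T. ✓
w6: ¬p is T, □¬p is T. ✓
w7: ¬p is F, □¬p is T. ✗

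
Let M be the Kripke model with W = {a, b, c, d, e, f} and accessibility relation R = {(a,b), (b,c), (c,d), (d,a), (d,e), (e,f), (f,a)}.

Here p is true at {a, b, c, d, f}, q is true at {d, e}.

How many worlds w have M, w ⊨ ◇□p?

5

a: successors {b}; □p there: b:T. ✓
b: successors {c}; □p there: c:T. ✓
c: successors {d}; □p there: d:F. ✗
d: successors {a, e}; □p there: a:T, e:T. ✓
e: successors {f}; □p there: f:T. ✓
f: successors {a}; □p there: a:T. ✓
Satisfying worlds: {a, b, d, e, f}.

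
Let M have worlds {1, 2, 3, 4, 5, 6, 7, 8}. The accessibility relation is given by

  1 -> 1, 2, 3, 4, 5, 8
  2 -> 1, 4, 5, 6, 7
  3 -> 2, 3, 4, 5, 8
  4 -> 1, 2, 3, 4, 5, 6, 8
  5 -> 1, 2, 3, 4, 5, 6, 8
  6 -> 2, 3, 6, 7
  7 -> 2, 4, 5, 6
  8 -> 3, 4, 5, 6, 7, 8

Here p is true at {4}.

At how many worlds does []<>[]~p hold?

1

1: successors {1, 2, 3, 4, 5, 8}; <>[]~p there: 1:F, 2:T, 3:F, 4:T, 5:T, 8:T. ✗
2: successors {1, 4, 5, 6, 7}; <>[]~p there: 1:F, 4:T, 5:T, 6:T, 7:T. ✗
3: successors {2, 3, 4, 5, 8}; <>[]~p there: 2:T, 3:F, 4:T, 5:T, 8:T. ✗
4: successors {1, 2, 3, 4, 5, 6, 8}; <>[]~p there: 1:F, 2:T, 3:F, 4:T, 5:T, 6:T, 8:T. ✗
5: successors {1, 2, 3, 4, 5, 6, 8}; <>[]~p there: 1:F, 2:T, 3:F, 4:T, 5:T, 6:T, 8:T. ✗
6: successors {2, 3, 6, 7}; <>[]~p there: 2:T, 3:F, 6:T, 7:T. ✗
7: successors {2, 4, 5, 6}; <>[]~p there: 2:T, 4:T, 5:T, 6:T. ✓
8: successors {3, 4, 5, 6, 7, 8}; <>[]~p there: 3:F, 4:T, 5:T, 6:T, 7:T, 8:T. ✗
Satisfying worlds: {7}.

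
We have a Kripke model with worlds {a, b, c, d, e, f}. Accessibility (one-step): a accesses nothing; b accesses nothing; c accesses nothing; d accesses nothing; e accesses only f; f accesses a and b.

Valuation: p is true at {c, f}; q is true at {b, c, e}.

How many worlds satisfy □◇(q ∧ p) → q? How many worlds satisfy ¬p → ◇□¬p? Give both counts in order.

For □◇(q ∧ p) → q:
a: □◇(q ∧ p) is T, q is F. ✗
b: □◇(q ∧ p) is T, q is T. ✓
c: □◇(q ∧ p) is T, q is T. ✓
d: □◇(q ∧ p) is T, q is F. ✗
e: □◇(q ∧ p) is F, q is T. ✓
f: □◇(q ∧ p) is F, q is F. ✓
— 4 worlds.
For ¬p → ◇□¬p:
a: ¬p is T, ◇□¬p is F. ✗
b: ¬p is T, ◇□¬p is F. ✗
c: ¬p is F, ◇□¬p is F. ✓
d: ¬p is T, ◇□¬p is F. ✗
e: ¬p is T, ◇□¬p is T. ✓
f: ¬p is F, ◇□¬p is T. ✓
— 3 worlds.

4 and 3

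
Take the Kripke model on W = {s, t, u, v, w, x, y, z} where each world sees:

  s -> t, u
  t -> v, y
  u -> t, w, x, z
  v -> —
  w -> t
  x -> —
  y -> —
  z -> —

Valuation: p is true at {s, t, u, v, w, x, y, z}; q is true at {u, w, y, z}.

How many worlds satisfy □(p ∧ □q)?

s: successors {t, u}; p ∧ □q there: t:F, u:F. ✗
t: successors {v, y}; p ∧ □q there: v:T, y:T. ✓
u: successors {t, w, x, z}; p ∧ □q there: t:F, w:F, x:T, z:T. ✗
v: no successors, so □(p ∧ □q) holds vacuously. ✓
w: successors {t}; p ∧ □q there: t:F. ✗
x: no successors, so □(p ∧ □q) holds vacuously. ✓
y: no successors, so □(p ∧ □q) holds vacuously. ✓
z: no successors, so □(p ∧ □q) holds vacuously. ✓
Satisfying worlds: {t, v, x, y, z}.

5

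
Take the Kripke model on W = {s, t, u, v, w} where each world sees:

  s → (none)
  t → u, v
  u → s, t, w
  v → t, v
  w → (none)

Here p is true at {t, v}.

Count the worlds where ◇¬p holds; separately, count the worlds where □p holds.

For ◇¬p:
s: no successors, so ◇¬p fails. ✗
t: successors {u, v}; ¬p there: u:T, v:F. ✓
u: successors {s, t, w}; ¬p there: s:T, t:F, w:T. ✓
v: successors {t, v}; ¬p there: t:F, v:F. ✗
w: no successors, so ◇¬p fails. ✗
— 2 worlds.
For □p:
s: no successors, so □p holds vacuously. ✓
t: successors {u, v}; p there: u:F, v:T. ✗
u: successors {s, t, w}; p there: s:F, t:T, w:F. ✗
v: successors {t, v}; p there: t:T, v:T. ✓
w: no successors, so □p holds vacuously. ✓
— 3 worlds.

2 and 3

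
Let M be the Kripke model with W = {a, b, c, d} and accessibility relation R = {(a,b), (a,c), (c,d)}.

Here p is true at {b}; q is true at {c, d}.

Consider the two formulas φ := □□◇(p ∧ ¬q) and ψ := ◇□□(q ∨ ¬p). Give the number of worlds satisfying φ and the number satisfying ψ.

3 and 2

For □□◇(p ∧ ¬q):
a: successors {b, c}; □◇(p ∧ ¬q) there: b:T, c:F. ✗
b: no successors, so □□◇(p ∧ ¬q) holds vacuously. ✓
c: successors {d}; □◇(p ∧ ¬q) there: d:T. ✓
d: no successors, so □□◇(p ∧ ¬q) holds vacuously. ✓
— 3 worlds.
For ◇□□(q ∨ ¬p):
a: successors {b, c}; □□(q ∨ ¬p) there: b:T, c:T. ✓
b: no successors, so ◇□□(q ∨ ¬p) fails. ✗
c: successors {d}; □□(q ∨ ¬p) there: d:T. ✓
d: no successors, so ◇□□(q ∨ ¬p) fails. ✗
— 2 worlds.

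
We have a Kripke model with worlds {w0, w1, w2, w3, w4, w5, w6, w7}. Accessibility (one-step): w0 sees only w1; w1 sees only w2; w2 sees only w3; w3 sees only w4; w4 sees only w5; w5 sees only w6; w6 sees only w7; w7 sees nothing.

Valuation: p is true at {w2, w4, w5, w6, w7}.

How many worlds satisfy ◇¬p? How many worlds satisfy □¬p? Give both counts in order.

For ◇¬p:
w0: successors {w1}; ¬p there: w1:T. ✓
w1: successors {w2}; ¬p there: w2:F. ✗
w2: successors {w3}; ¬p there: w3:T. ✓
w3: successors {w4}; ¬p there: w4:F. ✗
w4: successors {w5}; ¬p there: w5:F. ✗
w5: successors {w6}; ¬p there: w6:F. ✗
w6: successors {w7}; ¬p there: w7:F. ✗
w7: no successors, so ◇¬p fails. ✗
— 2 worlds.
For □¬p:
w0: successors {w1}; ¬p there: w1:T. ✓
w1: successors {w2}; ¬p there: w2:F. ✗
w2: successors {w3}; ¬p there: w3:T. ✓
w3: successors {w4}; ¬p there: w4:F. ✗
w4: successors {w5}; ¬p there: w5:F. ✗
w5: successors {w6}; ¬p there: w6:F. ✗
w6: successors {w7}; ¬p there: w7:F. ✗
w7: no successors, so □¬p holds vacuously. ✓
— 3 worlds.

2 and 3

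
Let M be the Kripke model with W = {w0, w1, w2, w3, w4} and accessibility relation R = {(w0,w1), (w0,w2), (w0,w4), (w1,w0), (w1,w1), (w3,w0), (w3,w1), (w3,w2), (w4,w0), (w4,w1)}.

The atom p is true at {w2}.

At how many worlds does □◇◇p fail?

4

w0: successors {w1, w2, w4}; ◇◇p there: w1:T, w2:F, w4:T. ✗
w1: successors {w0, w1}; ◇◇p there: w0:F, w1:T. ✗
w2: no successors, so □◇◇p holds vacuously. ✓
w3: successors {w0, w1, w2}; ◇◇p there: w0:F, w1:T, w2:F. ✗
w4: successors {w0, w1}; ◇◇p there: w0:F, w1:T. ✗
Satisfying worlds: {w2}.
So □◇◇p fails at the other 4 worlds.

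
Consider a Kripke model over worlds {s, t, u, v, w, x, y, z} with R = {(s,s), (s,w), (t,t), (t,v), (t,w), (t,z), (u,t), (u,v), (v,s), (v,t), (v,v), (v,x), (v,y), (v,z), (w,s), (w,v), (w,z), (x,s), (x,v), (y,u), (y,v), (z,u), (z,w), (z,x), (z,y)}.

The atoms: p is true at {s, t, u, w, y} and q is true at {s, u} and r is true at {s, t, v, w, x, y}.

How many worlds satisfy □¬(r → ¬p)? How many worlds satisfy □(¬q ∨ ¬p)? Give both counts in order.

For □¬(r → ¬p):
s: successors {s, w}; ¬(r → ¬p) there: s:T, w:T. ✓
t: successors {t, v, w, z}; ¬(r → ¬p) there: t:T, v:F, w:T, z:F. ✗
u: successors {t, v}; ¬(r → ¬p) there: t:T, v:F. ✗
v: successors {s, t, v, x, y, z}; ¬(r → ¬p) there: s:T, t:T, v:F, x:F, y:T, z:F. ✗
w: successors {s, v, z}; ¬(r → ¬p) there: s:T, v:F, z:F. ✗
x: successors {s, v}; ¬(r → ¬p) there: s:T, v:F. ✗
y: successors {u, v}; ¬(r → ¬p) there: u:F, v:F. ✗
z: successors {u, w, x, y}; ¬(r → ¬p) there: u:F, w:T, x:F, y:T. ✗
— 1 world.
For □(¬q ∨ ¬p):
s: successors {s, w}; ¬q ∨ ¬p there: s:F, w:T. ✗
t: successors {t, v, w, z}; ¬q ∨ ¬p there: t:T, v:T, w:T, z:T. ✓
u: successors {t, v}; ¬q ∨ ¬p there: t:T, v:T. ✓
v: successors {s, t, v, x, y, z}; ¬q ∨ ¬p there: s:F, t:T, v:T, x:T, y:T, z:T. ✗
w: successors {s, v, z}; ¬q ∨ ¬p there: s:F, v:T, z:T. ✗
x: successors {s, v}; ¬q ∨ ¬p there: s:F, v:T. ✗
y: successors {u, v}; ¬q ∨ ¬p there: u:F, v:T. ✗
z: successors {u, w, x, y}; ¬q ∨ ¬p there: u:F, w:T, x:T, y:T. ✗
— 2 worlds.

1 and 2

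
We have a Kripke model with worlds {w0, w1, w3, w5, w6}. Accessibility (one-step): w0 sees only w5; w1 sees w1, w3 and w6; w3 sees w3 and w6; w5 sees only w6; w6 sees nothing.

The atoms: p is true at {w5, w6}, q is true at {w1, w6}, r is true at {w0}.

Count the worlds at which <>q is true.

w0: successors {w5}; q there: w5:F. ✗
w1: successors {w1, w3, w6}; q there: w1:T, w3:F, w6:T. ✓
w3: successors {w3, w6}; q there: w3:F, w6:T. ✓
w5: successors {w6}; q there: w6:T. ✓
w6: no successors, so <>q fails. ✗
Satisfying worlds: {w1, w3, w5}.

3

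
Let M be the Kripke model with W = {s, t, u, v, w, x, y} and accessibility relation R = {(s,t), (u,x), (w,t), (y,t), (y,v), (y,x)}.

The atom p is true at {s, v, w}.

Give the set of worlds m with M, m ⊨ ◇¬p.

{s, u, w, y}

s: successors {t}; ¬p there: t:T. ✓
t: no successors, so ◇¬p fails. ✗
u: successors {x}; ¬p there: x:T. ✓
v: no successors, so ◇¬p fails. ✗
w: successors {t}; ¬p there: t:T. ✓
x: no successors, so ◇¬p fails. ✗
y: successors {t, v, x}; ¬p there: t:T, v:F, x:T. ✓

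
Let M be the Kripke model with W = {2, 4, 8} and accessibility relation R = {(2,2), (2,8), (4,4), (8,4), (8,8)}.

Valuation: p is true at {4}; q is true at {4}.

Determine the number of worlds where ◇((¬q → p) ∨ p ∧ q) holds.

2

2: successors {2, 8}; (¬q → p) ∨ p ∧ q there: 2:F, 8:F. ✗
4: successors {4}; (¬q → p) ∨ p ∧ q there: 4:T. ✓
8: successors {4, 8}; (¬q → p) ∨ p ∧ q there: 4:T, 8:F. ✓
Satisfying worlds: {4, 8}.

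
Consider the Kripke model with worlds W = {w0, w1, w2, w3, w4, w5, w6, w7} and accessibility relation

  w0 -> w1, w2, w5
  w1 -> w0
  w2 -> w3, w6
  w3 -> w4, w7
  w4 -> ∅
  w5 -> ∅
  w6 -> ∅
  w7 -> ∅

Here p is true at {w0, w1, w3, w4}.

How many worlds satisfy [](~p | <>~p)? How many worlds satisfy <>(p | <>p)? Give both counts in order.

For [](~p | <>~p):
w0: successors {w1, w2, w5}; ~p | <>~p there: w1:F, w2:T, w5:T. ✗
w1: successors {w0}; ~p | <>~p there: w0:T. ✓
w2: successors {w3, w6}; ~p | <>~p there: w3:T, w6:T. ✓
w3: successors {w4, w7}; ~p | <>~p there: w4:F, w7:T. ✗
w4: no successors, so [](~p | <>~p) holds vacuously. ✓
w5: no successors, so [](~p | <>~p) holds vacuously. ✓
w6: no successors, so [](~p | <>~p) holds vacuously. ✓
w7: no successors, so [](~p | <>~p) holds vacuously. ✓
— 6 worlds.
For <>(p | <>p):
w0: successors {w1, w2, w5}; p | <>p there: w1:T, w2:T, w5:F. ✓
w1: successors {w0}; p | <>p there: w0:T. ✓
w2: successors {w3, w6}; p | <>p there: w3:T, w6:F. ✓
w3: successors {w4, w7}; p | <>p there: w4:T, w7:F. ✓
w4: no successors, so <>(p | <>p) fails. ✗
w5: no successors, so <>(p | <>p) fails. ✗
w6: no successors, so <>(p | <>p) fails. ✗
w7: no successors, so <>(p | <>p) fails. ✗
— 4 worlds.

6 and 4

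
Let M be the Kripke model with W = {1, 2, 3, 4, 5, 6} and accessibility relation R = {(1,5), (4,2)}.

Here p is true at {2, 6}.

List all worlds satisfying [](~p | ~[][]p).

{1, 2, 3, 5, 6}

1: successors {5}; ~p | ~[][]p there: 5:T. ✓
2: no successors, so [](~p | ~[][]p) holds vacuously. ✓
3: no successors, so [](~p | ~[][]p) holds vacuously. ✓
4: successors {2}; ~p | ~[][]p there: 2:F. ✗
5: no successors, so [](~p | ~[][]p) holds vacuously. ✓
6: no successors, so [](~p | ~[][]p) holds vacuously. ✓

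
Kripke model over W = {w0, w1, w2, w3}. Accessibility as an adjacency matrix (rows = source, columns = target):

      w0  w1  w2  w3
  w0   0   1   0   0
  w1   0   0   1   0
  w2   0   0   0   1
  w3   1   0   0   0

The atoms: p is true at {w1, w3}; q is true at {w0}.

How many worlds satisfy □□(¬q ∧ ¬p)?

w0: successors {w1}; □(¬q ∧ ¬p) there: w1:T. ✓
w1: successors {w2}; □(¬q ∧ ¬p) there: w2:F. ✗
w2: successors {w3}; □(¬q ∧ ¬p) there: w3:F. ✗
w3: successors {w0}; □(¬q ∧ ¬p) there: w0:F. ✗
Satisfying worlds: {w0}.

1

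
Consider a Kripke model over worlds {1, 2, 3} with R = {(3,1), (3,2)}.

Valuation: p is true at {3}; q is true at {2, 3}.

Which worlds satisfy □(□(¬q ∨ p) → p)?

{1, 2}

1: no successors, so □(□(¬q ∨ p) → p) holds vacuously. ✓
2: no successors, so □(□(¬q ∨ p) → p) holds vacuously. ✓
3: successors {1, 2}; □(¬q ∨ p) → p there: 1:F, 2:F. ✗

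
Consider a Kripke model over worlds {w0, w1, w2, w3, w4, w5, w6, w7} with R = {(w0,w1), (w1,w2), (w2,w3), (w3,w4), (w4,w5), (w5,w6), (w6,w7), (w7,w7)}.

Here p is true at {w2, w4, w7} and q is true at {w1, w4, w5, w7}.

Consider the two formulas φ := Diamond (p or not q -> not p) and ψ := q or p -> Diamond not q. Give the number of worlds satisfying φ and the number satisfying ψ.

For Diamond (p or not q -> not p):
w0: successors {w1}; p or not q -> not p there: w1:T. ✓
w1: successors {w2}; p or not q -> not p there: w2:F. ✗
w2: successors {w3}; p or not q -> not p there: w3:T. ✓
w3: successors {w4}; p or not q -> not p there: w4:F. ✗
w4: successors {w5}; p or not q -> not p there: w5:T. ✓
w5: successors {w6}; p or not q -> not p there: w6:T. ✓
w6: successors {w7}; p or not q -> not p there: w7:F. ✗
w7: successors {w7}; p or not q -> not p there: w7:F. ✗
— 4 worlds.
For q or p -> Diamond not q:
w0: q or p is F, Diamond not q is F. ✓
w1: q or p is T, Diamond not q is T. ✓
w2: q or p is T, Diamond not q is T. ✓
w3: q or p is F, Diamond not q is F. ✓
w4: q or p is T, Diamond not q is F. ✗
w5: q or p is T, Diamond not q is T. ✓
w6: q or p is F, Diamond not q is F. ✓
w7: q or p is T, Diamond not q is F. ✗
— 6 worlds.

4 and 6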